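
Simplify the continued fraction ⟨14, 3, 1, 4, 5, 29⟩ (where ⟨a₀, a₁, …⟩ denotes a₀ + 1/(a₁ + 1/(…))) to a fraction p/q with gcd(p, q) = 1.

41219/2890

Start with 29.
5 + 1/(29/1) = 5 + 1/29 = 146/29
4 + 1/(146/29) = 4 + 29/146 = 613/146
1 + 1/(613/146) = 1 + 146/613 = 759/613
3 + 1/(759/613) = 3 + 613/759 = 2890/759
14 + 1/(2890/759) = 14 + 759/2890 = 41219/2890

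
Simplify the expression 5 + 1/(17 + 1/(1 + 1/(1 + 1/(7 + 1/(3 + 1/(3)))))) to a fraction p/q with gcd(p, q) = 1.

a_0 = 5: 5/1
a_1 = 17: 86/17
a_2 = 1: 91/18
a_3 = 1: 177/35
a_4 = 7: 1330/263
a_5 = 3: 4167/824
a_6 = 3: 13831/2735

13831/2735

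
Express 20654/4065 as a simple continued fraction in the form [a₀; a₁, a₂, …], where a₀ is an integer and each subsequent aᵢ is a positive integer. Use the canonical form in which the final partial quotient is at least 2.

Repeatedly divide and take the remainder:
⌊20654/4065⌋ = 5, remainder 329
⌊4065/329⌋ = 12, remainder 117
⌊329/117⌋ = 2, remainder 95
⌊117/95⌋ = 1, remainder 22
⌊95/22⌋ = 4, remainder 7
⌊22/7⌋ = 3, remainder 1
⌊7/1⌋ = 7, remainder 0

[5; 12, 2, 1, 4, 3, 7]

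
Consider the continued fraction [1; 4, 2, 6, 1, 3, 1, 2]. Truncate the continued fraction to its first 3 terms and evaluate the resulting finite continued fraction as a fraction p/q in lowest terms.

Work from the innermost term outward:
Start with 2.
4 + 1/(2/1) = 4 + 1/2 = 9/2
1 + 1/(9/2) = 1 + 2/9 = 11/9

11/9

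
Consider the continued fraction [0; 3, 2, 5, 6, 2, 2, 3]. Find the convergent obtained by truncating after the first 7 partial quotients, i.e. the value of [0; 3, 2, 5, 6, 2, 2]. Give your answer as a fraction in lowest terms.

Start with 2.
2 + 1/(2/1) = 2 + 1/2 = 5/2
6 + 1/(5/2) = 6 + 2/5 = 32/5
5 + 1/(32/5) = 5 + 5/32 = 165/32
2 + 1/(165/32) = 2 + 32/165 = 362/165
3 + 1/(362/165) = 3 + 165/362 = 1251/362
0 + 1/(1251/362) = 0 + 362/1251 = 362/1251

362/1251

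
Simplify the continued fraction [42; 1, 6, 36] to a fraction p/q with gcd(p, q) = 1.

10843/253

Work from the innermost term outward:
Start with 36.
6 + 1/(36/1) = 6 + 1/36 = 217/36
1 + 1/(217/36) = 1 + 36/217 = 253/217
42 + 1/(253/217) = 42 + 217/253 = 10843/253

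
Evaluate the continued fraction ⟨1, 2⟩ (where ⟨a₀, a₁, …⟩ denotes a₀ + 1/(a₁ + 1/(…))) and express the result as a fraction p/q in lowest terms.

3/2

Start with 2.
1 + 1/(2/1) = 1 + 1/2 = 3/2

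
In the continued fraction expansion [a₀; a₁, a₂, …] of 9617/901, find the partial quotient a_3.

Apply division with remainder until the remainder is 0:
9617 = 10·901 + 607, so a_0 = 10
901 = 1·607 + 294, so a_1 = 1
607 = 2·294 + 19, so a_2 = 2
294 = 15·19 + 9, so a_3 = 15

15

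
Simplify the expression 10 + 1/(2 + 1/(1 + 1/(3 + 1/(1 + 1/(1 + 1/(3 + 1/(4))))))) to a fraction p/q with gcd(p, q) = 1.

Collapse the nested fraction from the inside out:
Start with 4.
3 + 1/(4/1) = 3 + 1/4 = 13/4
1 + 1/(13/4) = 1 + 4/13 = 17/13
1 + 1/(17/13) = 1 + 13/17 = 30/17
3 + 1/(30/17) = 3 + 17/30 = 107/30
1 + 1/(107/30) = 1 + 30/107 = 137/107
2 + 1/(137/107) = 2 + 107/137 = 381/137
10 + 1/(381/137) = 10 + 137/381 = 3947/381

3947/381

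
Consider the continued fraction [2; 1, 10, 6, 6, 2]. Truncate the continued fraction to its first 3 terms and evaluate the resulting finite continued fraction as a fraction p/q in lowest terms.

a_0 = 2: 2/1
a_1 = 1: 3/1
a_2 = 10: 32/11

32/11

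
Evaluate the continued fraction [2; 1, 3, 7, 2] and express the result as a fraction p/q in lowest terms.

171/62

Build up convergents one term at a time:
a_0 = 2: 2/1
a_1 = 1: 3/1
a_2 = 3: 11/4
a_3 = 7: 80/29
a_4 = 2: 171/62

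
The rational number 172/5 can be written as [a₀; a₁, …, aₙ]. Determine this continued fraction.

[34; 2, 2]

172 = 34·5 + 2, so a_0 = 34
5 = 2·2 + 1, so a_1 = 2
2 = 2·1 + 0, so a_2 = 2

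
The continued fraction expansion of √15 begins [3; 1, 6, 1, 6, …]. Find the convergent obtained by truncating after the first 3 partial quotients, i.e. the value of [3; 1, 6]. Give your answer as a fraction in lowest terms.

Use the convergent recurrence hₖ = aₖ·hₖ₋₁ + hₖ₋₂ (and likewise for the denominators kₖ):
a_0 = 3: 3/1
a_1 = 1: 4/1
a_2 = 6: 27/7

27/7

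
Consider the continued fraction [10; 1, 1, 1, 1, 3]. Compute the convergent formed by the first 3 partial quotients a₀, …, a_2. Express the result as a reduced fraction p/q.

21/2

a_0 = 10: 10/1
a_1 = 1: 11/1
a_2 = 1: 21/2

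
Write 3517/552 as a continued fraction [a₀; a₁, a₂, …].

[6; 2, 1, 2, 3, 1, 15]

3517 = 6·552 + 205, so a_0 = 6
552 = 2·205 + 142, so a_1 = 2
205 = 1·142 + 63, so a_2 = 1
142 = 2·63 + 16, so a_3 = 2
63 = 3·16 + 15, so a_4 = 3
16 = 1·15 + 1, so a_5 = 1
15 = 15·1 + 0, so a_6 = 15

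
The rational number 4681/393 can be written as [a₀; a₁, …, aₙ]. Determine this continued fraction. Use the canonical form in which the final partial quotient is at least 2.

4681 ÷ 393 → quotient 11, remainder 358
393 ÷ 358 → quotient 1, remainder 35
358 ÷ 35 → quotient 10, remainder 8
35 ÷ 8 → quotient 4, remainder 3
8 ÷ 3 → quotient 2, remainder 2
3 ÷ 2 → quotient 1, remainder 1
2 ÷ 1 → quotient 2, remainder 0

[11; 1, 10, 4, 2, 1, 2]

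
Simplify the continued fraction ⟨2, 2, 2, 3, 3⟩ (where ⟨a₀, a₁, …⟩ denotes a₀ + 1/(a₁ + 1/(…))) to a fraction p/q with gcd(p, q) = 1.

Starting at the tail and folding back:
Start with 3.
3 + 1/(3/1) = 3 + 1/3 = 10/3
2 + 1/(10/3) = 2 + 3/10 = 23/10
2 + 1/(23/10) = 2 + 10/23 = 56/23
2 + 1/(56/23) = 2 + 23/56 = 135/56

135/56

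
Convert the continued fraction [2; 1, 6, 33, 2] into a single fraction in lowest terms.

Start with 2.
33 + 1/(2/1) = 33 + 1/2 = 67/2
6 + 1/(67/2) = 6 + 2/67 = 404/67
1 + 1/(404/67) = 1 + 67/404 = 471/404
2 + 1/(471/404) = 2 + 404/471 = 1346/471

1346/471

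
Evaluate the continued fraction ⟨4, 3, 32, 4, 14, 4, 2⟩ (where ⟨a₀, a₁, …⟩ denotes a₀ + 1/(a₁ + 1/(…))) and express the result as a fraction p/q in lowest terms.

220484/50921

a_0 = 4: 4/1
a_1 = 3: 13/3
a_2 = 32: 420/97
a_3 = 4: 1693/391
a_4 = 14: 24122/5571
a_5 = 4: 98181/22675
a_6 = 2: 220484/50921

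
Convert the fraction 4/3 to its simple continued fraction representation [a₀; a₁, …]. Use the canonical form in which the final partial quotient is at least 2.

Repeatedly divide and take the remainder:
4 = 1·3 + 1, so a_0 = 1
3 = 3·1 + 0, so a_1 = 3

[1; 3]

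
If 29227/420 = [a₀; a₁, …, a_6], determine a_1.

1

⌊29227/420⌋ = 69, remainder 247
⌊420/247⌋ = 1, remainder 173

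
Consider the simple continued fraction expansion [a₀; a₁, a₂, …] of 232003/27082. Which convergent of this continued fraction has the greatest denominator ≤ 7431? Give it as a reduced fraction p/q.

14452/1687

List convergents until the denominator exceeds the bound:
a_0 = 8: 8/1  (≤ bound)
a_1 = 1: 9/1  (≤ bound)
a_2 = 1: 17/2  (≤ bound)
a_3 = 3: 60/7  (≤ bound)
a_4 = 4: 257/30  (≤ bound)
a_5 = 56: 14452/1687  (≤ bound)
a_6 = 5: 72517/8465  (> 7431, stop)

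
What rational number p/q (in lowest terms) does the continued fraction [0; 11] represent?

Collapse the nested fraction from the inside out:
Start with 11.
0 + 1/(11/1) = 0 + 1/11 = 1/11

1/11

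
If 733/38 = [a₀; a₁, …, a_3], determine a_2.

Repeatedly divide and take the remainder:
733 = 19·38 + 11, so a_0 = 19
38 = 3·11 + 5, so a_1 = 3
11 = 2·5 + 1, so a_2 = 2

2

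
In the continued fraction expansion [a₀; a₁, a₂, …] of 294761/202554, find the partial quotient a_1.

2

Run the Euclidean algorithm, recording each quotient:
294761 ÷ 202554 → quotient 1, remainder 92207
202554 ÷ 92207 → quotient 2, remainder 18140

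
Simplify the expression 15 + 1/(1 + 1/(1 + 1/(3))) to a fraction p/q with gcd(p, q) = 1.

109/7

Start with 3.
1 + 1/(3/1) = 1 + 1/3 = 4/3
1 + 1/(4/3) = 1 + 3/4 = 7/4
15 + 1/(7/4) = 15 + 4/7 = 109/7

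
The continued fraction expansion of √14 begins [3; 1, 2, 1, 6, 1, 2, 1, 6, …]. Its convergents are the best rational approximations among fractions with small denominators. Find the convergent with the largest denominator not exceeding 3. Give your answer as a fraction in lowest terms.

a_0 = 3: 3/1  (≤ bound)
a_1 = 1: 4/1  (≤ bound)
a_2 = 2: 11/3  (≤ bound)
a_3 = 1: 15/4  (> 3, stop)

11/3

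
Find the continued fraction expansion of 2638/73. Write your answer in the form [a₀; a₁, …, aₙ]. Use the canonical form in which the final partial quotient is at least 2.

[36; 7, 3, 3]

2638 ÷ 73 → quotient 36, remainder 10
73 ÷ 10 → quotient 7, remainder 3
10 ÷ 3 → quotient 3, remainder 1
3 ÷ 1 → quotient 3, remainder 0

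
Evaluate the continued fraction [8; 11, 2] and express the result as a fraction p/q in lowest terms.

Use the convergent recurrence hₖ = aₖ·hₖ₋₁ + hₖ₋₂ (and likewise for the denominators kₖ):
a_0 = 8: 8/1
a_1 = 11: 89/11
a_2 = 2: 186/23

186/23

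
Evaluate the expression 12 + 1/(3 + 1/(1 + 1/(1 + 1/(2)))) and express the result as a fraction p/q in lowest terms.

Start with 2.
1 + 1/(2/1) = 1 + 1/2 = 3/2
1 + 1/(3/2) = 1 + 2/3 = 5/3
3 + 1/(5/3) = 3 + 3/5 = 18/5
12 + 1/(18/5) = 12 + 5/18 = 221/18

221/18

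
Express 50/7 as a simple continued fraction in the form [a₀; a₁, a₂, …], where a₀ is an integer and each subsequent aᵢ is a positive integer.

[7; 7]

⌊50/7⌋ = 7, remainder 1
⌊7/1⌋ = 7, remainder 0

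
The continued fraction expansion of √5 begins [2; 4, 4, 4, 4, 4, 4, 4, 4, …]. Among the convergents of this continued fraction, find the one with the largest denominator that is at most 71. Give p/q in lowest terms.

a_0 = 2: 2/1  (≤ bound)
a_1 = 4: 9/4  (≤ bound)
a_2 = 4: 38/17  (≤ bound)
a_3 = 4: 161/72  (> 71, stop)

38/17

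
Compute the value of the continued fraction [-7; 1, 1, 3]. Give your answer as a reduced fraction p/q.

-45/7

Start with 3.
1 + 1/(3/1) = 1 + 1/3 = 4/3
1 + 1/(4/3) = 1 + 3/4 = 7/4
-7 + 1/(7/4) = -7 + 4/7 = -45/7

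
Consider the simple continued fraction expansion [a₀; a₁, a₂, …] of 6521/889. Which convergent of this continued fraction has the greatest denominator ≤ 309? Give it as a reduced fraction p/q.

1313/179

a_0 = 7: 7/1  (≤ bound)
a_1 = 2: 15/2  (≤ bound)
a_2 = 1: 22/3  (≤ bound)
a_3 = 58: 1291/176  (≤ bound)
a_4 = 1: 1313/179  (≤ bound)
a_5 = 1: 2604/355  (> 309, stop)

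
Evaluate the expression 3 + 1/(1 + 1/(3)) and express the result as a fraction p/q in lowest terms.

Collapse the nested fraction from the inside out:
Start with 3.
1 + 1/(3/1) = 1 + 1/3 = 4/3
3 + 1/(4/3) = 3 + 3/4 = 15/4

15/4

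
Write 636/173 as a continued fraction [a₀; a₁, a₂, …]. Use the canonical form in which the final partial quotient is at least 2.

636 ÷ 173 → quotient 3, remainder 117
173 ÷ 117 → quotient 1, remainder 56
117 ÷ 56 → quotient 2, remainder 5
56 ÷ 5 → quotient 11, remainder 1
5 ÷ 1 → quotient 5, remainder 0

[3; 1, 2, 11, 5]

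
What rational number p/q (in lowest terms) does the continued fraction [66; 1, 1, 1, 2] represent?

Start with 2.
1 + 1/(2/1) = 1 + 1/2 = 3/2
1 + 1/(3/2) = 1 + 2/3 = 5/3
1 + 1/(5/3) = 1 + 3/5 = 8/5
66 + 1/(8/5) = 66 + 5/8 = 533/8

533/8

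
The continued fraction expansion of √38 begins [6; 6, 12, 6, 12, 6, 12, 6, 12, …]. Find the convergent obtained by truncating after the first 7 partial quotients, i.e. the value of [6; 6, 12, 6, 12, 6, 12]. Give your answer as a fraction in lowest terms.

Compute successive convergents:
a_0 = 6: 6/1
a_1 = 6: 37/6
a_2 = 12: 450/73
a_3 = 6: 2737/444
a_4 = 12: 33294/5401
a_5 = 6: 202501/32850
a_6 = 12: 2463306/399601

2463306/399601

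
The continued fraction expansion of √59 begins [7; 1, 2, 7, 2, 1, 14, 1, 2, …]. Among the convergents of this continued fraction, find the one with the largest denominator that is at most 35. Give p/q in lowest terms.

169/22

a_0 = 7: 7/1  (≤ bound)
a_1 = 1: 8/1  (≤ bound)
a_2 = 2: 23/3  (≤ bound)
a_3 = 7: 169/22  (≤ bound)
a_4 = 2: 361/47  (> 35, stop)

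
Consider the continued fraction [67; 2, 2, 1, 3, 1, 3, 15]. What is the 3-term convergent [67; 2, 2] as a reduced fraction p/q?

Collapse the nested fraction from the inside out:
Start with 2.
2 + 1/(2/1) = 2 + 1/2 = 5/2
67 + 1/(5/2) = 67 + 2/5 = 337/5

337/5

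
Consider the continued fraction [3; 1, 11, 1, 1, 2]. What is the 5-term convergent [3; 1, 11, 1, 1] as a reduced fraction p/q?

Collapse the nested fraction from the inside out:
Start with 1.
1 + 1/(1/1) = 1 + 1/1 = 2/1
11 + 1/(2/1) = 11 + 1/2 = 23/2
1 + 1/(23/2) = 1 + 2/23 = 25/23
3 + 1/(25/23) = 3 + 23/25 = 98/25

98/25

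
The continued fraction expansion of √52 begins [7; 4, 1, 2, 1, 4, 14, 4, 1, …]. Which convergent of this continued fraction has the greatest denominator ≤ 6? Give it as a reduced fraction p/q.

36/5

List convergents until the denominator exceeds the bound:
a_0 = 7: 7/1  (≤ bound)
a_1 = 4: 29/4  (≤ bound)
a_2 = 1: 36/5  (≤ bound)
a_3 = 2: 101/14  (> 6, stop)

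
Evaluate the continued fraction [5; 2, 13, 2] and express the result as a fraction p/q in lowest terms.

307/56

Start with 2.
13 + 1/(2/1) = 13 + 1/2 = 27/2
2 + 1/(27/2) = 2 + 2/27 = 56/27
5 + 1/(56/27) = 5 + 27/56 = 307/56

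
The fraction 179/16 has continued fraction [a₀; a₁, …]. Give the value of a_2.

3

⌊179/16⌋ = 11, remainder 3
⌊16/3⌋ = 5, remainder 1
⌊3/1⌋ = 3, remainder 0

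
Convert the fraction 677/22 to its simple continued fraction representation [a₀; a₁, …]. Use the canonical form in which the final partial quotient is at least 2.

[30; 1, 3, 2, 2]

Apply division with remainder until the remainder is 0:
677 = 30·22 + 17, so a_0 = 30
22 = 1·17 + 5, so a_1 = 1
17 = 3·5 + 2, so a_2 = 3
5 = 2·2 + 1, so a_3 = 2
2 = 2·1 + 0, so a_4 = 2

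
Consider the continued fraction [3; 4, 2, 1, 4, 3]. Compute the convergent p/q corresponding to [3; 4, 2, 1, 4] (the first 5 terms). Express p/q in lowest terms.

197/61

Starting at the tail and folding back:
Start with 4.
1 + 1/(4/1) = 1 + 1/4 = 5/4
2 + 1/(5/4) = 2 + 4/5 = 14/5
4 + 1/(14/5) = 4 + 5/14 = 61/14
3 + 1/(61/14) = 3 + 14/61 = 197/61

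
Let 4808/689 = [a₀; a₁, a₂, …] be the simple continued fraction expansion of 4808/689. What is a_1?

1

4808 = 6·689 + 674, so a_0 = 6
689 = 1·674 + 15, so a_1 = 1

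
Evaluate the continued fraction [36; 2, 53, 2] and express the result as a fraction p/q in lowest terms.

a_0 = 36: 36/1
a_1 = 2: 73/2
a_2 = 53: 3905/107
a_3 = 2: 7883/216

7883/216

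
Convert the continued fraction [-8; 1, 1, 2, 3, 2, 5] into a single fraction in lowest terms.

-1571/212

a_0 = -8: -8/1
a_1 = 1: -7/1
a_2 = 1: -15/2
a_3 = 2: -37/5
a_4 = 3: -126/17
a_5 = 2: -289/39
a_6 = 5: -1571/212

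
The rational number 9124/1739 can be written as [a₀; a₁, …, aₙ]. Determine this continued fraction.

[5; 4, 18, 1, 1, 1, 7]

9124 ÷ 1739 → quotient 5, remainder 429
1739 ÷ 429 → quotient 4, remainder 23
429 ÷ 23 → quotient 18, remainder 15
23 ÷ 15 → quotient 1, remainder 8
15 ÷ 8 → quotient 1, remainder 7
8 ÷ 7 → quotient 1, remainder 1
7 ÷ 1 → quotient 7, remainder 0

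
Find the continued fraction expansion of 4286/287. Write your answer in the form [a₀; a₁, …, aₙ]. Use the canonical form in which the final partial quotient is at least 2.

Run the Euclidean algorithm, recording each quotient:
4286 = 14·287 + 268, so a_0 = 14
287 = 1·268 + 19, so a_1 = 1
268 = 14·19 + 2, so a_2 = 14
19 = 9·2 + 1, so a_3 = 9
2 = 2·1 + 0, so a_4 = 2

[14; 1, 14, 9, 2]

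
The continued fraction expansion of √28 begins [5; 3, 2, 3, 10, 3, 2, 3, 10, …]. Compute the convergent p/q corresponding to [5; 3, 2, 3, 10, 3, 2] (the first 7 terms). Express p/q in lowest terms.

9403/1777

Start with 2.
3 + 1/(2/1) = 3 + 1/2 = 7/2
10 + 1/(7/2) = 10 + 2/7 = 72/7
3 + 1/(72/7) = 3 + 7/72 = 223/72
2 + 1/(223/72) = 2 + 72/223 = 518/223
3 + 1/(518/223) = 3 + 223/518 = 1777/518
5 + 1/(1777/518) = 5 + 518/1777 = 9403/1777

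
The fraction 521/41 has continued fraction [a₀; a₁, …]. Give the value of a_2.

2

Run the Euclidean algorithm, recording each quotient:
⌊521/41⌋ = 12, remainder 29
⌊41/29⌋ = 1, remainder 12
⌊29/12⌋ = 2, remainder 5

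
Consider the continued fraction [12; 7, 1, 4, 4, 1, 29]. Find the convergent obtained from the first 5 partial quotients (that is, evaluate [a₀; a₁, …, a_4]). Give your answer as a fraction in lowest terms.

1989/164

a_0 = 12: 12/1
a_1 = 7: 85/7
a_2 = 1: 97/8
a_3 = 4: 473/39
a_4 = 4: 1989/164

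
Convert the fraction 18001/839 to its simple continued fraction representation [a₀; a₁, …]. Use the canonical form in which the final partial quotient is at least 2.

[21; 2, 5, 10, 1, 2, 2]

⌊18001/839⌋ = 21, remainder 382
⌊839/382⌋ = 2, remainder 75
⌊382/75⌋ = 5, remainder 7
⌊75/7⌋ = 10, remainder 5
⌊7/5⌋ = 1, remainder 2
⌊5/2⌋ = 2, remainder 1
⌊2/1⌋ = 2, remainder 0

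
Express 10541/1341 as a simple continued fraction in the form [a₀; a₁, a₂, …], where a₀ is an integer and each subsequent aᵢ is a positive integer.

[7; 1, 6, 5, 1, 5, 2, 2]

⌊10541/1341⌋ = 7, remainder 1154
⌊1341/1154⌋ = 1, remainder 187
⌊1154/187⌋ = 6, remainder 32
⌊187/32⌋ = 5, remainder 27
⌊32/27⌋ = 1, remainder 5
⌊27/5⌋ = 5, remainder 2
⌊5/2⌋ = 2, remainder 1
⌊2/1⌋ = 2, remainder 0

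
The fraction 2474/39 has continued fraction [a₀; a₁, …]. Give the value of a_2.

Run the Euclidean algorithm, recording each quotient:
⌊2474/39⌋ = 63, remainder 17
⌊39/17⌋ = 2, remainder 5
⌊17/5⌋ = 3, remainder 2

3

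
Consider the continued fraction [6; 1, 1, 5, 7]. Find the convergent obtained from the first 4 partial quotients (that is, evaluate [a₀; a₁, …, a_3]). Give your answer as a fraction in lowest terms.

Start with 5.
1 + 1/(5/1) = 1 + 1/5 = 6/5
1 + 1/(6/5) = 1 + 5/6 = 11/6
6 + 1/(11/6) = 6 + 6/11 = 72/11

72/11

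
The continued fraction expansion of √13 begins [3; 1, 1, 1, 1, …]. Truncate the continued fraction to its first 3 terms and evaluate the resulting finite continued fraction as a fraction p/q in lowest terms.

Build up convergents one term at a time:
a_0 = 3: 3/1
a_1 = 1: 4/1
a_2 = 1: 7/2

7/2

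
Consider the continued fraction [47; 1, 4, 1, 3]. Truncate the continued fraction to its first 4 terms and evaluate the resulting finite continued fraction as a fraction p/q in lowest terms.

a_0 = 47: 47/1
a_1 = 1: 48/1
a_2 = 4: 239/5
a_3 = 1: 287/6

287/6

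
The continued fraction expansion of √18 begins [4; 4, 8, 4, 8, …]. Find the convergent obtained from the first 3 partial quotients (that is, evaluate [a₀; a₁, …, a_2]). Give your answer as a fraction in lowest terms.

140/33

Starting at the tail and folding back:
Start with 8.
4 + 1/(8/1) = 4 + 1/8 = 33/8
4 + 1/(33/8) = 4 + 8/33 = 140/33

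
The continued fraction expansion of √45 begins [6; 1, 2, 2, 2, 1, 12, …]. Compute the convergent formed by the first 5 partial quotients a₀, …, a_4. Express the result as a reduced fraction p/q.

114/17

Work from the innermost term outward:
Start with 2.
2 + 1/(2/1) = 2 + 1/2 = 5/2
2 + 1/(5/2) = 2 + 2/5 = 12/5
1 + 1/(12/5) = 1 + 5/12 = 17/12
6 + 1/(17/12) = 6 + 12/17 = 114/17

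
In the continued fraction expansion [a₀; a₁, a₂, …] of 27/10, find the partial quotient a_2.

2

27 ÷ 10 → quotient 2, remainder 7
10 ÷ 7 → quotient 1, remainder 3
7 ÷ 3 → quotient 2, remainder 1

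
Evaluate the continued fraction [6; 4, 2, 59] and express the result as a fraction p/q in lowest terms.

a_0 = 6: 6/1
a_1 = 4: 25/4
a_2 = 2: 56/9
a_3 = 59: 3329/535

3329/535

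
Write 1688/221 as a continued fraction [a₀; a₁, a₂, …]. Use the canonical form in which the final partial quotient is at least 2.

⌊1688/221⌋ = 7, remainder 141
⌊221/141⌋ = 1, remainder 80
⌊141/80⌋ = 1, remainder 61
⌊80/61⌋ = 1, remainder 19
⌊61/19⌋ = 3, remainder 4
⌊19/4⌋ = 4, remainder 3
⌊4/3⌋ = 1, remainder 1
⌊3/1⌋ = 3, remainder 0

[7; 1, 1, 1, 3, 4, 1, 3]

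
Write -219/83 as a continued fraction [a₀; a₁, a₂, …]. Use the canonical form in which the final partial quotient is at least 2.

[-3; 2, 1, 3, 3, 2]

Apply division with remainder until the remainder is 0:
-219 ÷ 83 → quotient -3, remainder 30
83 ÷ 30 → quotient 2, remainder 23
30 ÷ 23 → quotient 1, remainder 7
23 ÷ 7 → quotient 3, remainder 2
7 ÷ 2 → quotient 3, remainder 1
2 ÷ 1 → quotient 2, remainder 0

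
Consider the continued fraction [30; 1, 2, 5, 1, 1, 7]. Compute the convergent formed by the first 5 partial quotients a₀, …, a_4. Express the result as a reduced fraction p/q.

583/19

Build up convergents one term at a time:
a_0 = 30: 30/1
a_1 = 1: 31/1
a_2 = 2: 92/3
a_3 = 5: 491/16
a_4 = 1: 583/19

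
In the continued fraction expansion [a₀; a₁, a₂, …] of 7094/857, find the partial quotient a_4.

7094 = 8·857 + 238, so a_0 = 8
857 = 3·238 + 143, so a_1 = 3
238 = 1·143 + 95, so a_2 = 1
143 = 1·95 + 48, so a_3 = 1
95 = 1·48 + 47, so a_4 = 1

1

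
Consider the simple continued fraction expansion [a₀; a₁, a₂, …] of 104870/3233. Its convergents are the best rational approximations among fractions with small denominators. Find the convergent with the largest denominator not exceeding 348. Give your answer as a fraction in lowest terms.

List convergents until the denominator exceeds the bound:
a_0 = 32: 32/1  (≤ bound)
a_1 = 2: 65/2  (≤ bound)
a_2 = 3: 227/7  (≤ bound)
a_3 = 2: 519/16  (≤ bound)
a_4 = 28: 14759/455  (> 348, stop)

519/16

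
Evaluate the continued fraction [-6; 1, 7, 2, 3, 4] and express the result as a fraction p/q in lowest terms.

Start with 4.
3 + 1/(4/1) = 3 + 1/4 = 13/4
2 + 1/(13/4) = 2 + 4/13 = 30/13
7 + 1/(30/13) = 7 + 13/30 = 223/30
1 + 1/(223/30) = 1 + 30/223 = 253/223
-6 + 1/(253/223) = -6 + 223/253 = -1295/253

-1295/253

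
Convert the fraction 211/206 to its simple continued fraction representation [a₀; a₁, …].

Run the Euclidean algorithm, recording each quotient:
211 = 1·206 + 5, so a_0 = 1
206 = 41·5 + 1, so a_1 = 41
5 = 5·1 + 0, so a_2 = 5

[1; 41, 5]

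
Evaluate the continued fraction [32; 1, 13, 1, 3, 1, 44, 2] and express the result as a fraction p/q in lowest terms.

Compute successive convergents:
a_0 = 32: 32/1
a_1 = 1: 33/1
a_2 = 13: 461/14
a_3 = 1: 494/15
a_4 = 3: 1943/59
a_5 = 1: 2437/74
a_6 = 44: 109171/3315
a_7 = 2: 220779/6704

220779/6704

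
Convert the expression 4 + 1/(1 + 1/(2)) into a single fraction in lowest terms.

Build up convergents one term at a time:
a_0 = 4: 4/1
a_1 = 1: 5/1
a_2 = 2: 14/3

14/3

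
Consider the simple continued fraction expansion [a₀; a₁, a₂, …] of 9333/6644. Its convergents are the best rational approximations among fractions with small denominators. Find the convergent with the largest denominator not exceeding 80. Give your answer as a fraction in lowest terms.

List convergents until the denominator exceeds the bound:
a_0 = 1: 1/1  (≤ bound)
a_1 = 2: 3/2  (≤ bound)
a_2 = 2: 7/5  (≤ bound)
a_3 = 8: 59/42  (≤ bound)
a_4 = 15: 892/635  (> 80, stop)

59/42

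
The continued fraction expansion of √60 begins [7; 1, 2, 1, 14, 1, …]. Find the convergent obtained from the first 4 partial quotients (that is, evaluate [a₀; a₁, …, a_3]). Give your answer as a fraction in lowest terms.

31/4

a_0 = 7: 7/1
a_1 = 1: 8/1
a_2 = 2: 23/3
a_3 = 1: 31/4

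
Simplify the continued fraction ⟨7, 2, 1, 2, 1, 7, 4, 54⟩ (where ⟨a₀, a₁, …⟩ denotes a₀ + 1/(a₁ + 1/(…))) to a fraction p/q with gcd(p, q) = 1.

140216/19039

Start with 54.
4 + 1/(54/1) = 4 + 1/54 = 217/54
7 + 1/(217/54) = 7 + 54/217 = 1573/217
1 + 1/(1573/217) = 1 + 217/1573 = 1790/1573
2 + 1/(1790/1573) = 2 + 1573/1790 = 5153/1790
1 + 1/(5153/1790) = 1 + 1790/5153 = 6943/5153
2 + 1/(6943/5153) = 2 + 5153/6943 = 19039/6943
7 + 1/(19039/6943) = 7 + 6943/19039 = 140216/19039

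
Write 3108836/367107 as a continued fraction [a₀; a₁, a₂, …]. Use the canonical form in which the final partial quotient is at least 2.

[8; 2, 7, 2, 3, 15, 43, 5]

⌊3108836/367107⌋ = 8, remainder 171980
⌊367107/171980⌋ = 2, remainder 23147
⌊171980/23147⌋ = 7, remainder 9951
⌊23147/9951⌋ = 2, remainder 3245
⌊9951/3245⌋ = 3, remainder 216
⌊3245/216⌋ = 15, remainder 5
⌊216/5⌋ = 43, remainder 1
⌊5/1⌋ = 5, remainder 0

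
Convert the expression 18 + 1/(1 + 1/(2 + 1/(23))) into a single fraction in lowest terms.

Starting at the tail and folding back:
Start with 23.
2 + 1/(23/1) = 2 + 1/23 = 47/23
1 + 1/(47/23) = 1 + 23/47 = 70/47
18 + 1/(70/47) = 18 + 47/70 = 1307/70

1307/70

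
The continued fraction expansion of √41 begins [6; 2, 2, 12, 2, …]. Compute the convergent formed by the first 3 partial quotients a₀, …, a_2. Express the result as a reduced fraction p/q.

32/5

a_0 = 6: 6/1
a_1 = 2: 13/2
a_2 = 2: 32/5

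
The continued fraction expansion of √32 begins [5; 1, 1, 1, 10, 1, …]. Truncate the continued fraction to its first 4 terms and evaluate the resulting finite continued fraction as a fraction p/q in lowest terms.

17/3

Start with 1.
1 + 1/(1/1) = 1 + 1/1 = 2/1
1 + 1/(2/1) = 1 + 1/2 = 3/2
5 + 1/(3/2) = 5 + 2/3 = 17/3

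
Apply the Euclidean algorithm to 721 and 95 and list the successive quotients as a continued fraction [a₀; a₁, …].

[7; 1, 1, 2, 3, 2, 2]

Apply division with remainder until the remainder is 0:
721 = 7·95 + 56, so a_0 = 7
95 = 1·56 + 39, so a_1 = 1
56 = 1·39 + 17, so a_2 = 1
39 = 2·17 + 5, so a_3 = 2
17 = 3·5 + 2, so a_4 = 3
5 = 2·2 + 1, so a_5 = 2
2 = 2·1 + 0, so a_6 = 2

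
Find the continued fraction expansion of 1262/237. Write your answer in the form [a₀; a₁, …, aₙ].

[5; 3, 12, 1, 5]

Apply division with remainder until the remainder is 0:
⌊1262/237⌋ = 5, remainder 77
⌊237/77⌋ = 3, remainder 6
⌊77/6⌋ = 12, remainder 5
⌊6/5⌋ = 1, remainder 1
⌊5/1⌋ = 5, remainder 0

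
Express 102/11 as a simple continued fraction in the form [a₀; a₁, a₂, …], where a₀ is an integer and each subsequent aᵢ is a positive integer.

⌊102/11⌋ = 9, remainder 3
⌊11/3⌋ = 3, remainder 2
⌊3/2⌋ = 1, remainder 1
⌊2/1⌋ = 2, remainder 0

[9; 3, 1, 2]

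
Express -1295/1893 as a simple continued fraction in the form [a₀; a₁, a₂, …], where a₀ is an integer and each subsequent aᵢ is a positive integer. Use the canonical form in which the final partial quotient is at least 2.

⌊-1295/1893⌋ = -1, remainder 598
⌊1893/598⌋ = 3, remainder 99
⌊598/99⌋ = 6, remainder 4
⌊99/4⌋ = 24, remainder 3
⌊4/3⌋ = 1, remainder 1
⌊3/1⌋ = 3, remainder 0

[-1; 3, 6, 24, 1, 3]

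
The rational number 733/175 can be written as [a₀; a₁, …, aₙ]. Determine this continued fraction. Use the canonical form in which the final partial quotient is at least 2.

[4; 5, 3, 3, 3]

733 ÷ 175 → quotient 4, remainder 33
175 ÷ 33 → quotient 5, remainder 10
33 ÷ 10 → quotient 3, remainder 3
10 ÷ 3 → quotient 3, remainder 1
3 ÷ 1 → quotient 3, remainder 0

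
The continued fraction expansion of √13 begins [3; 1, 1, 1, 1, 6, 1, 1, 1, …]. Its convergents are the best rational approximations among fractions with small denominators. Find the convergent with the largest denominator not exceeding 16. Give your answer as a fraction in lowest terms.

18/5

a_0 = 3: 3/1  (≤ bound)
a_1 = 1: 4/1  (≤ bound)
a_2 = 1: 7/2  (≤ bound)
a_3 = 1: 11/3  (≤ bound)
a_4 = 1: 18/5  (≤ bound)
a_5 = 6: 119/33  (> 16, stop)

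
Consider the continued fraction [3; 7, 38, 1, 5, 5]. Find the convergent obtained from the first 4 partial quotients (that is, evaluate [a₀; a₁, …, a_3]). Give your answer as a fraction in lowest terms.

Start with 1.
38 + 1/(1/1) = 38 + 1/1 = 39/1
7 + 1/(39/1) = 7 + 1/39 = 274/39
3 + 1/(274/39) = 3 + 39/274 = 861/274

861/274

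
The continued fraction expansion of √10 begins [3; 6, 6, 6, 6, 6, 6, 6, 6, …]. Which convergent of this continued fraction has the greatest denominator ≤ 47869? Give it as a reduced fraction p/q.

27379/8658

a_0 = 3: 3/1  (≤ bound)
a_1 = 6: 19/6  (≤ bound)
a_2 = 6: 117/37  (≤ bound)
a_3 = 6: 721/228  (≤ bound)
a_4 = 6: 4443/1405  (≤ bound)
a_5 = 6: 27379/8658  (≤ bound)
a_6 = 6: 168717/53353  (> 47869, stop)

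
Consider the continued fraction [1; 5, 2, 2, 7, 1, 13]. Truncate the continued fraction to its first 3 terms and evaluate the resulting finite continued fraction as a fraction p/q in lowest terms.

13/11

Start with 2.
5 + 1/(2/1) = 5 + 1/2 = 11/2
1 + 1/(11/2) = 1 + 2/11 = 13/11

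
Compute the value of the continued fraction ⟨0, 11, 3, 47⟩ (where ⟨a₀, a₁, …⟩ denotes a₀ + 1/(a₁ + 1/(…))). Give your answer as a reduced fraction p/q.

142/1609

Build up convergents one term at a time:
a_0 = 0: 0/1
a_1 = 11: 1/11
a_2 = 3: 3/34
a_3 = 47: 142/1609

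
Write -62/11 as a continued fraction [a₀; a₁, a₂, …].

[-6; 2, 1, 3]

Apply division with remainder until the remainder is 0:
⌊-62/11⌋ = -6, remainder 4
⌊11/4⌋ = 2, remainder 3
⌊4/3⌋ = 1, remainder 1
⌊3/1⌋ = 3, remainder 0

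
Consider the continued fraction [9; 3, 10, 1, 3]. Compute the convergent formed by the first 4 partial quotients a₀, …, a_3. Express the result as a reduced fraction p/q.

317/34

a_0 = 9: 9/1
a_1 = 3: 28/3
a_2 = 10: 289/31
a_3 = 1: 317/34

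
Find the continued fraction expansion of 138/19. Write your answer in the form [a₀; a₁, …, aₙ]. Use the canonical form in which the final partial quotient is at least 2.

138 ÷ 19 → quotient 7, remainder 5
19 ÷ 5 → quotient 3, remainder 4
5 ÷ 4 → quotient 1, remainder 1
4 ÷ 1 → quotient 4, remainder 0

[7; 3, 1, 4]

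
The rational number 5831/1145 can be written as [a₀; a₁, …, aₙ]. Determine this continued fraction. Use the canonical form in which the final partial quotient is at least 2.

Apply division with remainder until the remainder is 0:
5831 = 5·1145 + 106, so a_0 = 5
1145 = 10·106 + 85, so a_1 = 10
106 = 1·85 + 21, so a_2 = 1
85 = 4·21 + 1, so a_3 = 4
21 = 21·1 + 0, so a_4 = 21

[5; 10, 1, 4, 21]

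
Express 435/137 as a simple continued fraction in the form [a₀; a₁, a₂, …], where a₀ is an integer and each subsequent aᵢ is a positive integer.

435 = 3·137 + 24, so a_0 = 3
137 = 5·24 + 17, so a_1 = 5
24 = 1·17 + 7, so a_2 = 1
17 = 2·7 + 3, so a_3 = 2
7 = 2·3 + 1, so a_4 = 2
3 = 3·1 + 0, so a_5 = 3

[3; 5, 1, 2, 2, 3]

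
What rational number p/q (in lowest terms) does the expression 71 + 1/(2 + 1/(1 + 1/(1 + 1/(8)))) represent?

3070/43

Build up convergents one term at a time:
a_0 = 71: 71/1
a_1 = 2: 143/2
a_2 = 1: 214/3
a_3 = 1: 357/5
a_4 = 8: 3070/43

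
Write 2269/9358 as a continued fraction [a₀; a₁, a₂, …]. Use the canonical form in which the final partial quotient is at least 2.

Apply division with remainder until the remainder is 0:
2269 ÷ 9358 → quotient 0, remainder 2269
9358 ÷ 2269 → quotient 4, remainder 282
2269 ÷ 282 → quotient 8, remainder 13
282 ÷ 13 → quotient 21, remainder 9
13 ÷ 9 → quotient 1, remainder 4
9 ÷ 4 → quotient 2, remainder 1
4 ÷ 1 → quotient 4, remainder 0

[0; 4, 8, 21, 1, 2, 4]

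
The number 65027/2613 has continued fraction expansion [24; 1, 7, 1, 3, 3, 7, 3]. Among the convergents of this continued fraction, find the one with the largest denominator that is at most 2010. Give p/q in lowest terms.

List convergents until the denominator exceeds the bound:
a_0 = 24: 24/1  (≤ bound)
a_1 = 1: 25/1  (≤ bound)
a_2 = 7: 199/8  (≤ bound)
a_3 = 1: 224/9  (≤ bound)
a_4 = 3: 871/35  (≤ bound)
a_5 = 3: 2837/114  (≤ bound)
a_6 = 7: 20730/833  (≤ bound)
a_7 = 3: 65027/2613  (> 2010, stop)

20730/833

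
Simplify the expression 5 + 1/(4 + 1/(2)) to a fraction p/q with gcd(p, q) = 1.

47/9

Start with 2.
4 + 1/(2/1) = 4 + 1/2 = 9/2
5 + 1/(9/2) = 5 + 2/9 = 47/9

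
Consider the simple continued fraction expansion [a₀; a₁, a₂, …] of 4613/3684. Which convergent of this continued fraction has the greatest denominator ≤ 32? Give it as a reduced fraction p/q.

5/4

a_0 = 1: 1/1  (≤ bound)
a_1 = 3: 4/3  (≤ bound)
a_2 = 1: 5/4  (≤ bound)
a_3 = 28: 144/115  (> 32, stop)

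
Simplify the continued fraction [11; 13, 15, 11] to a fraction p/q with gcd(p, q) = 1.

24025/2169

Use the convergent recurrence hₖ = aₖ·hₖ₋₁ + hₖ₋₂ (and likewise for the denominators kₖ):
a_0 = 11: 11/1
a_1 = 13: 144/13
a_2 = 15: 2171/196
a_3 = 11: 24025/2169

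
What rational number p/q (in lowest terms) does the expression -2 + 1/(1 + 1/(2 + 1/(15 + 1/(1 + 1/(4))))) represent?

-321/242

Use the convergent recurrence hₖ = aₖ·hₖ₋₁ + hₖ₋₂ (and likewise for the denominators kₖ):
a_0 = -2: -2/1
a_1 = 1: -1/1
a_2 = 2: -4/3
a_3 = 15: -61/46
a_4 = 1: -65/49
a_5 = 4: -321/242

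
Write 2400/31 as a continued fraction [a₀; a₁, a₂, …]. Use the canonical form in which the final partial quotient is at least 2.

[77; 2, 2, 1, 1, 2]

2400 = 77·31 + 13, so a_0 = 77
31 = 2·13 + 5, so a_1 = 2
13 = 2·5 + 3, so a_2 = 2
5 = 1·3 + 2, so a_3 = 1
3 = 1·2 + 1, so a_4 = 1
2 = 2·1 + 0, so a_5 = 2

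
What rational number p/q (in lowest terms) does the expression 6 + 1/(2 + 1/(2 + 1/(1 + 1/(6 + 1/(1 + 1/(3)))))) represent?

1343/209

Work from the innermost term outward:
Start with 3.
1 + 1/(3/1) = 1 + 1/3 = 4/3
6 + 1/(4/3) = 6 + 3/4 = 27/4
1 + 1/(27/4) = 1 + 4/27 = 31/27
2 + 1/(31/27) = 2 + 27/31 = 89/31
2 + 1/(89/31) = 2 + 31/89 = 209/89
6 + 1/(209/89) = 6 + 89/209 = 1343/209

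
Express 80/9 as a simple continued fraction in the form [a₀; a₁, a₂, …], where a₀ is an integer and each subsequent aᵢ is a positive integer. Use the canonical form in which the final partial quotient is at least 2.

[8; 1, 8]

⌊80/9⌋ = 8, remainder 8
⌊9/8⌋ = 1, remainder 1
⌊8/1⌋ = 8, remainder 0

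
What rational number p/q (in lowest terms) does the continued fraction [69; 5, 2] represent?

761/11

a_0 = 69: 69/1
a_1 = 5: 346/5
a_2 = 2: 761/11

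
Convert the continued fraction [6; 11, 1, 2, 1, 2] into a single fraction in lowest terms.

785/129

Work from the innermost term outward:
Start with 2.
1 + 1/(2/1) = 1 + 1/2 = 3/2
2 + 1/(3/2) = 2 + 2/3 = 8/3
1 + 1/(8/3) = 1 + 3/8 = 11/8
11 + 1/(11/8) = 11 + 8/11 = 129/11
6 + 1/(129/11) = 6 + 11/129 = 785/129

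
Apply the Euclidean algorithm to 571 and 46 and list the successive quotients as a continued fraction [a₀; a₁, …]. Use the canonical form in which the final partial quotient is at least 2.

[12; 2, 2, 2, 1, 2]

⌊571/46⌋ = 12, remainder 19
⌊46/19⌋ = 2, remainder 8
⌊19/8⌋ = 2, remainder 3
⌊8/3⌋ = 2, remainder 2
⌊3/2⌋ = 1, remainder 1
⌊2/1⌋ = 2, remainder 0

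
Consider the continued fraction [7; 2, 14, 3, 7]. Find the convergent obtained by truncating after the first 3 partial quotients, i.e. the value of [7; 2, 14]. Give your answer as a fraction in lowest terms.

Build up convergents one term at a time:
a_0 = 7: 7/1
a_1 = 2: 15/2
a_2 = 14: 217/29

217/29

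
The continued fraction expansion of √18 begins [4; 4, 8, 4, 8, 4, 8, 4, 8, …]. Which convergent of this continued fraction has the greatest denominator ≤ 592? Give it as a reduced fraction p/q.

577/136

a_0 = 4: 4/1  (≤ bound)
a_1 = 4: 17/4  (≤ bound)
a_2 = 8: 140/33  (≤ bound)
a_3 = 4: 577/136  (≤ bound)
a_4 = 8: 4756/1121  (> 592, stop)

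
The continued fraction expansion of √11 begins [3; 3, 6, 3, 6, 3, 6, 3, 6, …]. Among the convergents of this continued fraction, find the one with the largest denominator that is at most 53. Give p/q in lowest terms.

63/19

a_0 = 3: 3/1  (≤ bound)
a_1 = 3: 10/3  (≤ bound)
a_2 = 6: 63/19  (≤ bound)
a_3 = 3: 199/60  (> 53, stop)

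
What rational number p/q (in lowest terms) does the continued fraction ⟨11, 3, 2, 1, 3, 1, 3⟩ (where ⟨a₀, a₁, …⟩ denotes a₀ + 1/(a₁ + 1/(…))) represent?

Start with 3.
1 + 1/(3/1) = 1 + 1/3 = 4/3
3 + 1/(4/3) = 3 + 3/4 = 15/4
1 + 1/(15/4) = 1 + 4/15 = 19/15
2 + 1/(19/15) = 2 + 15/19 = 53/19
3 + 1/(53/19) = 3 + 19/53 = 178/53
11 + 1/(178/53) = 11 + 53/178 = 2011/178

2011/178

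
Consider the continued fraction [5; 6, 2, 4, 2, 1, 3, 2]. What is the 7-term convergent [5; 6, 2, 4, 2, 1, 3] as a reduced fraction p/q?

Work from the innermost term outward:
Start with 3.
1 + 1/(3/1) = 1 + 1/3 = 4/3
2 + 1/(4/3) = 2 + 3/4 = 11/4
4 + 1/(11/4) = 4 + 4/11 = 48/11
2 + 1/(48/11) = 2 + 11/48 = 107/48
6 + 1/(107/48) = 6 + 48/107 = 690/107
5 + 1/(690/107) = 5 + 107/690 = 3557/690

3557/690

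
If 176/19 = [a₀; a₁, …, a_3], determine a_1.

Repeatedly divide and take the remainder:
176 = 9·19 + 5, so a_0 = 9
19 = 3·5 + 4, so a_1 = 3

3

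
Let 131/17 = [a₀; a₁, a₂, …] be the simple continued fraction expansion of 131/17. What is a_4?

2

Run the Euclidean algorithm, recording each quotient:
⌊131/17⌋ = 7, remainder 12
⌊17/12⌋ = 1, remainder 5
⌊12/5⌋ = 2, remainder 2
⌊5/2⌋ = 2, remainder 1
⌊2/1⌋ = 2, remainder 0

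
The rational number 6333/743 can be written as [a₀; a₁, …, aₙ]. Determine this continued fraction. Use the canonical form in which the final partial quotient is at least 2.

[8; 1, 1, 10, 8, 1, 3]

6333 = 8·743 + 389, so a_0 = 8
743 = 1·389 + 354, so a_1 = 1
389 = 1·354 + 35, so a_2 = 1
354 = 10·35 + 4, so a_3 = 10
35 = 8·4 + 3, so a_4 = 8
4 = 1·3 + 1, so a_5 = 1
3 = 3·1 + 0, so a_6 = 3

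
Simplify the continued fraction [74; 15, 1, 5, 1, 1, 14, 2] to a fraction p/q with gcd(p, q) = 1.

Start with 2.
14 + 1/(2/1) = 14 + 1/2 = 29/2
1 + 1/(29/2) = 1 + 2/29 = 31/29
1 + 1/(31/29) = 1 + 29/31 = 60/31
5 + 1/(60/31) = 5 + 31/60 = 331/60
1 + 1/(331/60) = 1 + 60/331 = 391/331
15 + 1/(391/331) = 15 + 331/391 = 6196/391
74 + 1/(6196/391) = 74 + 391/6196 = 458895/6196

458895/6196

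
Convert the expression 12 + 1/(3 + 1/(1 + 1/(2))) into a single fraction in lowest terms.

Start with 2.
1 + 1/(2/1) = 1 + 1/2 = 3/2
3 + 1/(3/2) = 3 + 2/3 = 11/3
12 + 1/(11/3) = 12 + 3/11 = 135/11

135/11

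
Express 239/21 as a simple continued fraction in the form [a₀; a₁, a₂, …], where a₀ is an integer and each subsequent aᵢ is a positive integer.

Repeatedly divide and take the remainder:
239 ÷ 21 → quotient 11, remainder 8
21 ÷ 8 → quotient 2, remainder 5
8 ÷ 5 → quotient 1, remainder 3
5 ÷ 3 → quotient 1, remainder 2
3 ÷ 2 → quotient 1, remainder 1
2 ÷ 1 → quotient 2, remainder 0

[11; 2, 1, 1, 1, 2]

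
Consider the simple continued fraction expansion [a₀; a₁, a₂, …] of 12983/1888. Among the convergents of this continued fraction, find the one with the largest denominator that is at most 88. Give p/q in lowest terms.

a_0 = 6: 6/1  (≤ bound)
a_1 = 1: 7/1  (≤ bound)
a_2 = 7: 55/8  (≤ bound)
a_3 = 9: 502/73  (≤ bound)
a_4 = 1: 557/81  (≤ bound)
a_5 = 2: 1616/235  (> 88, stop)

557/81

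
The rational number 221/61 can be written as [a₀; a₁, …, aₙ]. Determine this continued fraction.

[3; 1, 1, 1, 1, 1, 7]

221 ÷ 61 → quotient 3, remainder 38
61 ÷ 38 → quotient 1, remainder 23
38 ÷ 23 → quotient 1, remainder 15
23 ÷ 15 → quotient 1, remainder 8
15 ÷ 8 → quotient 1, remainder 7
8 ÷ 7 → quotient 1, remainder 1
7 ÷ 1 → quotient 7, remainder 0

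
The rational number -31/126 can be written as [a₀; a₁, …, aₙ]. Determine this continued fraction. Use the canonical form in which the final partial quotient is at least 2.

-31 ÷ 126 → quotient -1, remainder 95
126 ÷ 95 → quotient 1, remainder 31
95 ÷ 31 → quotient 3, remainder 2
31 ÷ 2 → quotient 15, remainder 1
2 ÷ 1 → quotient 2, remainder 0

[-1; 1, 3, 15, 2]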